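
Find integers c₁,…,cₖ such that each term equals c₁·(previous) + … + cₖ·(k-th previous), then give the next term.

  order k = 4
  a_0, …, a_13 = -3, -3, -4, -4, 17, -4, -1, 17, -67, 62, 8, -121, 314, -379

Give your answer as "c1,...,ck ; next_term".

-1,-1,0,-3 ; 41

  a_4 = -1·-4 + -1·-4 + 0·-3 + -3·-3 = 17
  a_5 = -1·17 + -1·-4 + 0·-4 + -3·-3 = -4
  a_6 = -1·-4 + -1·17 + 0·-4 + -3·-4 = -1
  a_7 = -1·-1 + -1·-4 + 0·17 + -3·-4 = 17
  a_8 = -1·17 + -1·-1 + 0·-4 + -3·17 = -67
  a_9 = -1·-67 + -1·17 + 0·-1 + -3·-4 = 62
  a_10 = -1·62 + -1·-67 + 0·17 + -3·-1 = 8
  a_11 = -1·8 + -1·62 + 0·-67 + -3·17 = -121
  a_12 = -1·-121 + -1·8 + 0·62 + -3·-67 = 314
  a_13 = -1·314 + -1·-121 + 0·8 + -3·62 = -379
  a_14 = -1·-379 + -1·314 + 0·-121 + -3·8 = 41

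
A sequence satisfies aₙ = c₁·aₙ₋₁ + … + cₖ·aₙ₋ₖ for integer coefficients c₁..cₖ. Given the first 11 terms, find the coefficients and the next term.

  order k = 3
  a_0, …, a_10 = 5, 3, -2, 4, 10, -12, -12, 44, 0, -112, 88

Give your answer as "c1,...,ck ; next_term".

0,-2,2 ; 224

  a_3 = 0·-2 + -2·3 + 2·5 = 4
  a_4 = 0·4 + -2·-2 + 2·3 = 10
  a_5 = 0·10 + -2·4 + 2·-2 = -12
  a_6 = 0·-12 + -2·10 + 2·4 = -12
  a_7 = 0·-12 + -2·-12 + 2·10 = 44
  a_8 = 0·44 + -2·-12 + 2·-12 = 0
  a_9 = 0·0 + -2·44 + 2·-12 = -112
  a_10 = 0·-112 + -2·0 + 2·44 = 88
  a_11 = 0·88 + -2·-112 + 2·0 = 224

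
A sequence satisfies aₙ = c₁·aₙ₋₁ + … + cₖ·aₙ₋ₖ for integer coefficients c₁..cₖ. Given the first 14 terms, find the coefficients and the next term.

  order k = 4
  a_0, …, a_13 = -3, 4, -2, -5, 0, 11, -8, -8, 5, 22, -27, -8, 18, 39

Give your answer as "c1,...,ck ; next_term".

  a_4 = -1·-5 + -1·-2 + -1·4 + 1·-3 = 0
  a_5 = -1·0 + -1·-5 + -1·-2 + 1·4 = 11
  a_6 = -1·11 + -1·0 + -1·-5 + 1·-2 = -8
  a_7 = -1·-8 + -1·11 + -1·0 + 1·-5 = -8
  a_8 = -1·-8 + -1·-8 + -1·11 + 1·0 = 5
  a_9 = -1·5 + -1·-8 + -1·-8 + 1·11 = 22
  a_10 = -1·22 + -1·5 + -1·-8 + 1·-8 = -27
  a_11 = -1·-27 + -1·22 + -1·5 + 1·-8 = -8
  a_12 = -1·-8 + -1·-27 + -1·22 + 1·5 = 18
  a_13 = -1·18 + -1·-8 + -1·-27 + 1·22 = 39
  a_14 = -1·39 + -1·18 + -1·-8 + 1·-27 = -76

-1,-1,-1,1 ; -76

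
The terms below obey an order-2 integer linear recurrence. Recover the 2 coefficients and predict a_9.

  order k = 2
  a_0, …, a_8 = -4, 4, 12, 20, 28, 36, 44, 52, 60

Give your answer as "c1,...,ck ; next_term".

2,-1 ; 68

  a_2 = 2·4 + -1·-4 = 12
  a_3 = 2·12 + -1·4 = 20
  a_4 = 2·20 + -1·12 = 28
  a_5 = 2·28 + -1·20 = 36
  a_6 = 2·36 + -1·28 = 44
  a_7 = 2·44 + -1·36 = 52
  a_8 = 2·52 + -1·44 = 60
  a_9 = 2·60 + -1·52 = 68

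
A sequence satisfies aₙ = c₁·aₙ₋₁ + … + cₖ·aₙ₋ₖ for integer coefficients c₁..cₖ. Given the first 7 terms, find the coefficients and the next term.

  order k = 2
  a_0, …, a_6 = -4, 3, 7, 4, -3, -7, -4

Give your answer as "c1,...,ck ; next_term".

  a_2 = 1·3 + -1·-4 = 7
  a_3 = 1·7 + -1·3 = 4
  a_4 = 1·4 + -1·7 = -3
  a_5 = 1·-3 + -1·4 = -7
  a_6 = 1·-7 + -1·-3 = -4
  a_7 = 1·-4 + -1·-7 = 3

1,-1 ; 3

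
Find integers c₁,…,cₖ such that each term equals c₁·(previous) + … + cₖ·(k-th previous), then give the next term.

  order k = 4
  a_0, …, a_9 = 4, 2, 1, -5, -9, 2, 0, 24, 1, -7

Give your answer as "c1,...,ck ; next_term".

-1,0,-1,-3 ; -17

  a_4 = -1·-5 + 0·1 + -1·2 + -3·4 = -9
  a_5 = -1·-9 + 0·-5 + -1·1 + -3·2 = 2
  a_6 = -1·2 + 0·-9 + -1·-5 + -3·1 = 0
  a_7 = -1·0 + 0·2 + -1·-9 + -3·-5 = 24
  a_8 = -1·24 + 0·0 + -1·2 + -3·-9 = 1
  a_9 = -1·1 + 0·24 + -1·0 + -3·2 = -7
  a_10 = -1·-7 + 0·1 + -1·24 + -3·0 = -17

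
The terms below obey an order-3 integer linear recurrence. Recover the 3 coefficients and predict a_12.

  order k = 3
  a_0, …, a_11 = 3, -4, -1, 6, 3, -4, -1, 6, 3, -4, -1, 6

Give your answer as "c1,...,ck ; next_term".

1,-1,1 ; 3

  a_3 = 1·-1 + -1·-4 + 1·3 = 6
  a_4 = 1·6 + -1·-1 + 1·-4 = 3
  a_5 = 1·3 + -1·6 + 1·-1 = -4
  a_6 = 1·-4 + -1·3 + 1·6 = -1
  a_7 = 1·-1 + -1·-4 + 1·3 = 6
  a_8 = 1·6 + -1·-1 + 1·-4 = 3
  a_9 = 1·3 + -1·6 + 1·-1 = -4
  a_10 = 1·-4 + -1·3 + 1·6 = -1
  a_11 = 1·-1 + -1·-4 + 1·3 = 6
  a_12 = 1·6 + -1·-1 + 1·-4 = 3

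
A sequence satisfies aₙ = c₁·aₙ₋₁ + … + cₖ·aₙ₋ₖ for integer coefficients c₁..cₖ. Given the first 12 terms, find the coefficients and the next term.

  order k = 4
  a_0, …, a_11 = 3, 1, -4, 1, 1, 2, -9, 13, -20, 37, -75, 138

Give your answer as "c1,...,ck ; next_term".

-1,1,0,2 ; -253

  a_4 = -1·1 + 1·-4 + 0·1 + 2·3 = 1
  a_5 = -1·1 + 1·1 + 0·-4 + 2·1 = 2
  a_6 = -1·2 + 1·1 + 0·1 + 2·-4 = -9
  a_7 = -1·-9 + 1·2 + 0·1 + 2·1 = 13
  a_8 = -1·13 + 1·-9 + 0·2 + 2·1 = -20
  a_9 = -1·-20 + 1·13 + 0·-9 + 2·2 = 37
  a_10 = -1·37 + 1·-20 + 0·13 + 2·-9 = -75
  a_11 = -1·-75 + 1·37 + 0·-20 + 2·13 = 138
  a_12 = -1·138 + 1·-75 + 0·37 + 2·-20 = -253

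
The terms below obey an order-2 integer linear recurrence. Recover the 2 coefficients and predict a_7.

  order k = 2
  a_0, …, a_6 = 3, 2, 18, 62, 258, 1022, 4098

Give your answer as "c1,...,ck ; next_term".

  a_2 = 3·2 + 4·3 = 18
  a_3 = 3·18 + 4·2 = 62
  a_4 = 3·62 + 4·18 = 258
  a_5 = 3·258 + 4·62 = 1022
  a_6 = 3·1022 + 4·258 = 4098
  a_7 = 3·4098 + 4·1022 = 16382

3,4 ; 16382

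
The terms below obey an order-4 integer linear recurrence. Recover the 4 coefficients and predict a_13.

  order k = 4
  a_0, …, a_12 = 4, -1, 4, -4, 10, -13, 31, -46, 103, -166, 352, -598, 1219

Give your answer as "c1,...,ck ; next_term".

-1,3,2,-1 ; -2143

  a_4 = -1·-4 + 3·4 + 2·-1 + -1·4 = 10
  a_5 = -1·10 + 3·-4 + 2·4 + -1·-1 = -13
  a_6 = -1·-13 + 3·10 + 2·-4 + -1·4 = 31
  a_7 = -1·31 + 3·-13 + 2·10 + -1·-4 = -46
  a_8 = -1·-46 + 3·31 + 2·-13 + -1·10 = 103
  a_9 = -1·103 + 3·-46 + 2·31 + -1·-13 = -166
  a_10 = -1·-166 + 3·103 + 2·-46 + -1·31 = 352
  a_11 = -1·352 + 3·-166 + 2·103 + -1·-46 = -598
  a_12 = -1·-598 + 3·352 + 2·-166 + -1·103 = 1219
  a_13 = -1·1219 + 3·-598 + 2·352 + -1·-166 = -2143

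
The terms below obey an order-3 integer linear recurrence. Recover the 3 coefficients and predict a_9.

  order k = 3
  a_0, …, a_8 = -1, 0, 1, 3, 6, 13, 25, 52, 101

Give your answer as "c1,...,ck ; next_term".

1,3,-2 ; 207

  a_3 = 1·1 + 3·0 + -2·-1 = 3
  a_4 = 1·3 + 3·1 + -2·0 = 6
  a_5 = 1·6 + 3·3 + -2·1 = 13
  a_6 = 1·13 + 3·6 + -2·3 = 25
  a_7 = 1·25 + 3·13 + -2·6 = 52
  a_8 = 1·52 + 3·25 + -2·13 = 101
  a_9 = 1·101 + 3·52 + -2·25 = 207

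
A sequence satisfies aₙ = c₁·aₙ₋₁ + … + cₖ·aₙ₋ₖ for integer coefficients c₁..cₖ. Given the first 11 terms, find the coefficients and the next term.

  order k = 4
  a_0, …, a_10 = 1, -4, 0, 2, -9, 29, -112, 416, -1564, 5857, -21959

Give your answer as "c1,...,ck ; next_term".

-3,3,1,1 ; 82300

  a_4 = -3·2 + 3·0 + 1·-4 + 1·1 = -9
  a_5 = -3·-9 + 3·2 + 1·0 + 1·-4 = 29
  a_6 = -3·29 + 3·-9 + 1·2 + 1·0 = -112
  a_7 = -3·-112 + 3·29 + 1·-9 + 1·2 = 416
  a_8 = -3·416 + 3·-112 + 1·29 + 1·-9 = -1564
  a_9 = -3·-1564 + 3·416 + 1·-112 + 1·29 = 5857
  a_10 = -3·5857 + 3·-1564 + 1·416 + 1·-112 = -21959
  a_11 = -3·-21959 + 3·5857 + 1·-1564 + 1·416 = 82300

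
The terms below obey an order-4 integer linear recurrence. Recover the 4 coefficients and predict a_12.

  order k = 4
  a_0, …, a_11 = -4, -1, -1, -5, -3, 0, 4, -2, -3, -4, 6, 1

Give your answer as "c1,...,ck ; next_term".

  a_4 = 0·-5 + 0·-1 + -1·-1 + 1·-4 = -3
  a_5 = 0·-3 + 0·-5 + -1·-1 + 1·-1 = 0
  a_6 = 0·0 + 0·-3 + -1·-5 + 1·-1 = 4
  a_7 = 0·4 + 0·0 + -1·-3 + 1·-5 = -2
  a_8 = 0·-2 + 0·4 + -1·0 + 1·-3 = -3
  a_9 = 0·-3 + 0·-2 + -1·4 + 1·0 = -4
  a_10 = 0·-4 + 0·-3 + -1·-2 + 1·4 = 6
  a_11 = 0·6 + 0·-4 + -1·-3 + 1·-2 = 1
  a_12 = 0·1 + 0·6 + -1·-4 + 1·-3 = 1

0,0,-1,1 ; 1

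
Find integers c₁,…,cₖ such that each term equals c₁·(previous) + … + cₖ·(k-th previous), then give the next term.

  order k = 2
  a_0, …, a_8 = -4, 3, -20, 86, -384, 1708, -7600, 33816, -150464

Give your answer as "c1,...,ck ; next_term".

  a_2 = -4·3 + 2·-4 = -20
  a_3 = -4·-20 + 2·3 = 86
  a_4 = -4·86 + 2·-20 = -384
  a_5 = -4·-384 + 2·86 = 1708
  a_6 = -4·1708 + 2·-384 = -7600
  a_7 = -4·-7600 + 2·1708 = 33816
  a_8 = -4·33816 + 2·-7600 = -150464
  a_9 = -4·-150464 + 2·33816 = 669488

-4,2 ; 669488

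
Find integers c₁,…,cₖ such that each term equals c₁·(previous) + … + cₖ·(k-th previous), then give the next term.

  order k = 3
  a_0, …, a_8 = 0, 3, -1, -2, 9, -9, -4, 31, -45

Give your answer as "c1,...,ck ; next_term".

  a_3 = -1·-1 + -1·3 + 2·0 = -2
  a_4 = -1·-2 + -1·-1 + 2·3 = 9
  a_5 = -1·9 + -1·-2 + 2·-1 = -9
  a_6 = -1·-9 + -1·9 + 2·-2 = -4
  a_7 = -1·-4 + -1·-9 + 2·9 = 31
  a_8 = -1·31 + -1·-4 + 2·-9 = -45
  a_9 = -1·-45 + -1·31 + 2·-4 = 6

-1,-1,2 ; 6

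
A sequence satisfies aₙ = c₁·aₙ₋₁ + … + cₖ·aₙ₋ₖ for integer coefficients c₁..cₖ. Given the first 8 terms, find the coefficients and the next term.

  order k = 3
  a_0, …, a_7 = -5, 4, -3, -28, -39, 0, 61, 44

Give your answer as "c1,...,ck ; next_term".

2,-3,2 ; -95

  a_3 = 2·-3 + -3·4 + 2·-5 = -28
  a_4 = 2·-28 + -3·-3 + 2·4 = -39
  a_5 = 2·-39 + -3·-28 + 2·-3 = 0
  a_6 = 2·0 + -3·-39 + 2·-28 = 61
  a_7 = 2·61 + -3·0 + 2·-39 = 44
  a_8 = 2·44 + -3·61 + 2·0 = -95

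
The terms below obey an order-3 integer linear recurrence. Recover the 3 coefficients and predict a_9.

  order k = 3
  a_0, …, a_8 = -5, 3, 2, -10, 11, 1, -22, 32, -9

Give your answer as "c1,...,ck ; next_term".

  a_3 = -1·2 + -1·3 + 1·-5 = -10
  a_4 = -1·-10 + -1·2 + 1·3 = 11
  a_5 = -1·11 + -1·-10 + 1·2 = 1
  a_6 = -1·1 + -1·11 + 1·-10 = -22
  a_7 = -1·-22 + -1·1 + 1·11 = 32
  a_8 = -1·32 + -1·-22 + 1·1 = -9
  a_9 = -1·-9 + -1·32 + 1·-22 = -45

-1,-1,1 ; -45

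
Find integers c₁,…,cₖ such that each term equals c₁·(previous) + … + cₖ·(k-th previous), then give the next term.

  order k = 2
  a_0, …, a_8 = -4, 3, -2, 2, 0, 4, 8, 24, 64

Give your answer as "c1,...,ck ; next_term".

  a_2 = 2·3 + 2·-4 = -2
  a_3 = 2·-2 + 2·3 = 2
  a_4 = 2·2 + 2·-2 = 0
  a_5 = 2·0 + 2·2 = 4
  a_6 = 2·4 + 2·0 = 8
  a_7 = 2·8 + 2·4 = 24
  a_8 = 2·24 + 2·8 = 64
  a_9 = 2·64 + 2·24 = 176

2,2 ; 176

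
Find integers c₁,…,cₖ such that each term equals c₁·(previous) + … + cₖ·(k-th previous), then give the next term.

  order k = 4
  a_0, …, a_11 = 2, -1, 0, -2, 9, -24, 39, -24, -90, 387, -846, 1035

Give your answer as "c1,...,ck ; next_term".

  a_4 = -3·-2 + -3·0 + 3·-1 + 3·2 = 9
  a_5 = -3·9 + -3·-2 + 3·0 + 3·-1 = -24
  a_6 = -3·-24 + -3·9 + 3·-2 + 3·0 = 39
  a_7 = -3·39 + -3·-24 + 3·9 + 3·-2 = -24
  a_8 = -3·-24 + -3·39 + 3·-24 + 3·9 = -90
  a_9 = -3·-90 + -3·-24 + 3·39 + 3·-24 = 387
  a_10 = -3·387 + -3·-90 + 3·-24 + 3·39 = -846
  a_11 = -3·-846 + -3·387 + 3·-90 + 3·-24 = 1035
  a_12 = -3·1035 + -3·-846 + 3·387 + 3·-90 = 324

-3,-3,3,3 ; 324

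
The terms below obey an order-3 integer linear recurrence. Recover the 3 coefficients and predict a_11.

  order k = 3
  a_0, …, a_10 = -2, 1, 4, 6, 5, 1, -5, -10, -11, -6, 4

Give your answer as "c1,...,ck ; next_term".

  a_3 = 1·4 + 0·1 + -1·-2 = 6
  a_4 = 1·6 + 0·4 + -1·1 = 5
  a_5 = 1·5 + 0·6 + -1·4 = 1
  a_6 = 1·1 + 0·5 + -1·6 = -5
  a_7 = 1·-5 + 0·1 + -1·5 = -10
  a_8 = 1·-10 + 0·-5 + -1·1 = -11
  a_9 = 1·-11 + 0·-10 + -1·-5 = -6
  a_10 = 1·-6 + 0·-11 + -1·-10 = 4
  a_11 = 1·4 + 0·-6 + -1·-11 = 15

1,0,-1 ; 15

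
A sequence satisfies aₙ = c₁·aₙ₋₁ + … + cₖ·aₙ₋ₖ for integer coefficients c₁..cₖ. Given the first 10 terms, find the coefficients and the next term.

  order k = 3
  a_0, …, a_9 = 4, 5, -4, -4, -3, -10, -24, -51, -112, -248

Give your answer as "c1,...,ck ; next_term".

  a_3 = 2·-4 + 0·5 + 1·4 = -4
  a_4 = 2·-4 + 0·-4 + 1·5 = -3
  a_5 = 2·-3 + 0·-4 + 1·-4 = -10
  a_6 = 2·-10 + 0·-3 + 1·-4 = -24
  a_7 = 2·-24 + 0·-10 + 1·-3 = -51
  a_8 = 2·-51 + 0·-24 + 1·-10 = -112
  a_9 = 2·-112 + 0·-51 + 1·-24 = -248
  a_10 = 2·-248 + 0·-112 + 1·-51 = -547

2,0,1 ; -547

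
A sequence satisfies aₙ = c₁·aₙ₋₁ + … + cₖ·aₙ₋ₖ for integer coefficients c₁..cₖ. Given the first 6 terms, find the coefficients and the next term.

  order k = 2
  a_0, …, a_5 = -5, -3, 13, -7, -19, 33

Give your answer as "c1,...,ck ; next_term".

  a_2 = -1·-3 + -2·-5 = 13
  a_3 = -1·13 + -2·-3 = -7
  a_4 = -1·-7 + -2·13 = -19
  a_5 = -1·-19 + -2·-7 = 33
  a_6 = -1·33 + -2·-19 = 5

-1,-2 ; 5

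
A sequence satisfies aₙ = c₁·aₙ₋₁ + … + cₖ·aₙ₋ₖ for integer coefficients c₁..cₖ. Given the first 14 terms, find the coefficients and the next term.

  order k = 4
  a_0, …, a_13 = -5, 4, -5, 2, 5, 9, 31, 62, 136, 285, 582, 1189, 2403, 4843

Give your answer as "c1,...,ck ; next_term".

2,1,-1,-2 ; 9736

  a_4 = 2·2 + 1·-5 + -1·4 + -2·-5 = 5
  a_5 = 2·5 + 1·2 + -1·-5 + -2·4 = 9
  a_6 = 2·9 + 1·5 + -1·2 + -2·-5 = 31
  a_7 = 2·31 + 1·9 + -1·5 + -2·2 = 62
  a_8 = 2·62 + 1·31 + -1·9 + -2·5 = 136
  a_9 = 2·136 + 1·62 + -1·31 + -2·9 = 285
  a_10 = 2·285 + 1·136 + -1·62 + -2·31 = 582
  a_11 = 2·582 + 1·285 + -1·136 + -2·62 = 1189
  a_12 = 2·1189 + 1·582 + -1·285 + -2·136 = 2403
  a_13 = 2·2403 + 1·1189 + -1·582 + -2·285 = 4843
  a_14 = 2·4843 + 1·2403 + -1·1189 + -2·582 = 9736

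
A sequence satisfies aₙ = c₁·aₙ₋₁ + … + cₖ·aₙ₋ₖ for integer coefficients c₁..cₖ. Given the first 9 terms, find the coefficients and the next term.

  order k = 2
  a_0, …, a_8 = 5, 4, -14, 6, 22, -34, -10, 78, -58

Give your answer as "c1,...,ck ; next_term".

  a_2 = -1·4 + -2·5 = -14
  a_3 = -1·-14 + -2·4 = 6
  a_4 = -1·6 + -2·-14 = 22
  a_5 = -1·22 + -2·6 = -34
  a_6 = -1·-34 + -2·22 = -10
  a_7 = -1·-10 + -2·-34 = 78
  a_8 = -1·78 + -2·-10 = -58
  a_9 = -1·-58 + -2·78 = -98

-1,-2 ; -98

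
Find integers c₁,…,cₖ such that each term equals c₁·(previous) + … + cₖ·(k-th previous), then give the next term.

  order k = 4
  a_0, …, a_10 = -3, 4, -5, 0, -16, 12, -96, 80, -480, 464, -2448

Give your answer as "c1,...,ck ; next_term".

-1,4,4,4 ; 2704

  a_4 = -1·0 + 4·-5 + 4·4 + 4·-3 = -16
  a_5 = -1·-16 + 4·0 + 4·-5 + 4·4 = 12
  a_6 = -1·12 + 4·-16 + 4·0 + 4·-5 = -96
  a_7 = -1·-96 + 4·12 + 4·-16 + 4·0 = 80
  a_8 = -1·80 + 4·-96 + 4·12 + 4·-16 = -480
  a_9 = -1·-480 + 4·80 + 4·-96 + 4·12 = 464
  a_10 = -1·464 + 4·-480 + 4·80 + 4·-96 = -2448
  a_11 = -1·-2448 + 4·464 + 4·-480 + 4·80 = 2704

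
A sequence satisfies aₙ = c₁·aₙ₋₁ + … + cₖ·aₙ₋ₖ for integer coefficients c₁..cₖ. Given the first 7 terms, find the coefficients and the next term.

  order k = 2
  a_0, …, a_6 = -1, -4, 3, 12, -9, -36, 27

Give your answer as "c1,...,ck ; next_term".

  a_2 = 0·-4 + -3·-1 = 3
  a_3 = 0·3 + -3·-4 = 12
  a_4 = 0·12 + -3·3 = -9
  a_5 = 0·-9 + -3·12 = -36
  a_6 = 0·-36 + -3·-9 = 27
  a_7 = 0·27 + -3·-36 = 108

0,-3 ; 108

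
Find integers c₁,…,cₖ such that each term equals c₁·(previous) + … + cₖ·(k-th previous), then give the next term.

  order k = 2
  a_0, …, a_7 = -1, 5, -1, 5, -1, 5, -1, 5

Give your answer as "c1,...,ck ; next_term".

  a_2 = 0·5 + 1·-1 = -1
  a_3 = 0·-1 + 1·5 = 5
  a_4 = 0·5 + 1·-1 = -1
  a_5 = 0·-1 + 1·5 = 5
  a_6 = 0·5 + 1·-1 = -1
  a_7 = 0·-1 + 1·5 = 5
  a_8 = 0·5 + 1·-1 = -1

0,1 ; -1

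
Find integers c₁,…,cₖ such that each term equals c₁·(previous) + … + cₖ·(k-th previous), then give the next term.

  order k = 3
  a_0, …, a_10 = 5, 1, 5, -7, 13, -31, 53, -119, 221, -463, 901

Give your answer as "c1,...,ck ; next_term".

  a_3 = 0·5 + 3·1 + -2·5 = -7
  a_4 = 0·-7 + 3·5 + -2·1 = 13
  a_5 = 0·13 + 3·-7 + -2·5 = -31
  a_6 = 0·-31 + 3·13 + -2·-7 = 53
  a_7 = 0·53 + 3·-31 + -2·13 = -119
  a_8 = 0·-119 + 3·53 + -2·-31 = 221
  a_9 = 0·221 + 3·-119 + -2·53 = -463
  a_10 = 0·-463 + 3·221 + -2·-119 = 901
  a_11 = 0·901 + 3·-463 + -2·221 = -1831

0,3,-2 ; -1831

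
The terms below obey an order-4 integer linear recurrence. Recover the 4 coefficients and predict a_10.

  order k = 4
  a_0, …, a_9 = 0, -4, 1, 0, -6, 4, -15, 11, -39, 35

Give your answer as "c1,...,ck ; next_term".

-1,2,2,1 ; -106

  a_4 = -1·0 + 2·1 + 2·-4 + 1·0 = -6
  a_5 = -1·-6 + 2·0 + 2·1 + 1·-4 = 4
  a_6 = -1·4 + 2·-6 + 2·0 + 1·1 = -15
  a_7 = -1·-15 + 2·4 + 2·-6 + 1·0 = 11
  a_8 = -1·11 + 2·-15 + 2·4 + 1·-6 = -39
  a_9 = -1·-39 + 2·11 + 2·-15 + 1·4 = 35
  a_10 = -1·35 + 2·-39 + 2·11 + 1·-15 = -106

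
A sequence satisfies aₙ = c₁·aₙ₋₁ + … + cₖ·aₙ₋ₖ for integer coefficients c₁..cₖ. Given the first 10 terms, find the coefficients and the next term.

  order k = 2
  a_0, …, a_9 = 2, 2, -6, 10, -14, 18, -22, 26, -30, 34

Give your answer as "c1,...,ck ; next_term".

  a_2 = -2·2 + -1·2 = -6
  a_3 = -2·-6 + -1·2 = 10
  a_4 = -2·10 + -1·-6 = -14
  a_5 = -2·-14 + -1·10 = 18
  a_6 = -2·18 + -1·-14 = -22
  a_7 = -2·-22 + -1·18 = 26
  a_8 = -2·26 + -1·-22 = -30
  a_9 = -2·-30 + -1·26 = 34
  a_10 = -2·34 + -1·-30 = -38

-2,-1 ; -38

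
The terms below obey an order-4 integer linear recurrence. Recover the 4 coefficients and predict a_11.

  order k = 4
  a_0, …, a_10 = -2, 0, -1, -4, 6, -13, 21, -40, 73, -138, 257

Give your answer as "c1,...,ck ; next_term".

-2,0,1,1 ; -481

  a_4 = -2·-4 + 0·-1 + 1·0 + 1·-2 = 6
  a_5 = -2·6 + 0·-4 + 1·-1 + 1·0 = -13
  a_6 = -2·-13 + 0·6 + 1·-4 + 1·-1 = 21
  a_7 = -2·21 + 0·-13 + 1·6 + 1·-4 = -40
  a_8 = -2·-40 + 0·21 + 1·-13 + 1·6 = 73
  a_9 = -2·73 + 0·-40 + 1·21 + 1·-13 = -138
  a_10 = -2·-138 + 0·73 + 1·-40 + 1·21 = 257
  a_11 = -2·257 + 0·-138 + 1·73 + 1·-40 = -481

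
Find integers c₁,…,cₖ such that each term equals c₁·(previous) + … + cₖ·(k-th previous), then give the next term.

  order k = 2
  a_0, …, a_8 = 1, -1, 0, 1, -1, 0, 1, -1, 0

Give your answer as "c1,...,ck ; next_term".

-1,-1 ; 1

  a_2 = -1·-1 + -1·1 = 0
  a_3 = -1·0 + -1·-1 = 1
  a_4 = -1·1 + -1·0 = -1
  a_5 = -1·-1 + -1·1 = 0
  a_6 = -1·0 + -1·-1 = 1
  a_7 = -1·1 + -1·0 = -1
  a_8 = -1·-1 + -1·1 = 0
  a_9 = -1·0 + -1·-1 = 1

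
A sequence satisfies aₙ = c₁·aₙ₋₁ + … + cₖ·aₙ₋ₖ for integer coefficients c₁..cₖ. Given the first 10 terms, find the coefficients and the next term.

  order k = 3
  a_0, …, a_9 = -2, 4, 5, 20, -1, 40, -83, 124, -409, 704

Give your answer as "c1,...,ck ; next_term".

0,3,-4 ; -1723

  a_3 = 0·5 + 3·4 + -4·-2 = 20
  a_4 = 0·20 + 3·5 + -4·4 = -1
  a_5 = 0·-1 + 3·20 + -4·5 = 40
  a_6 = 0·40 + 3·-1 + -4·20 = -83
  a_7 = 0·-83 + 3·40 + -4·-1 = 124
  a_8 = 0·124 + 3·-83 + -4·40 = -409
  a_9 = 0·-409 + 3·124 + -4·-83 = 704
  a_10 = 0·704 + 3·-409 + -4·124 = -1723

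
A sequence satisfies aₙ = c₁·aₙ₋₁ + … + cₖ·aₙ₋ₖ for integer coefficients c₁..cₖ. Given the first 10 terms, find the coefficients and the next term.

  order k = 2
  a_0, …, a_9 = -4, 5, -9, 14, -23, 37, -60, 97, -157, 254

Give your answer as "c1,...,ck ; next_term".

-1,1 ; -411

  a_2 = -1·5 + 1·-4 = -9
  a_3 = -1·-9 + 1·5 = 14
  a_4 = -1·14 + 1·-9 = -23
  a_5 = -1·-23 + 1·14 = 37
  a_6 = -1·37 + 1·-23 = -60
  a_7 = -1·-60 + 1·37 = 97
  a_8 = -1·97 + 1·-60 = -157
  a_9 = -1·-157 + 1·97 = 254
  a_10 = -1·254 + 1·-157 = -411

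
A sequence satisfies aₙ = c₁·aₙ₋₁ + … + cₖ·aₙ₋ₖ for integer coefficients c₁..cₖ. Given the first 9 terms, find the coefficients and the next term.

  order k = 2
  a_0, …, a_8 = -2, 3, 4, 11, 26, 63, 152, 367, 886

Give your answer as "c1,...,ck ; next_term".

  a_2 = 2·3 + 1·-2 = 4
  a_3 = 2·4 + 1·3 = 11
  a_4 = 2·11 + 1·4 = 26
  a_5 = 2·26 + 1·11 = 63
  a_6 = 2·63 + 1·26 = 152
  a_7 = 2·152 + 1·63 = 367
  a_8 = 2·367 + 1·152 = 886
  a_9 = 2·886 + 1·367 = 2139

2,1 ; 2139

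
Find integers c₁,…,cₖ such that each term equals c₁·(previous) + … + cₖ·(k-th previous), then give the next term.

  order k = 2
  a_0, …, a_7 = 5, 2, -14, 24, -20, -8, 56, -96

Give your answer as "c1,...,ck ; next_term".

  a_2 = -2·2 + -2·5 = -14
  a_3 = -2·-14 + -2·2 = 24
  a_4 = -2·24 + -2·-14 = -20
  a_5 = -2·-20 + -2·24 = -8
  a_6 = -2·-8 + -2·-20 = 56
  a_7 = -2·56 + -2·-8 = -96
  a_8 = -2·-96 + -2·56 = 80

-2,-2 ; 80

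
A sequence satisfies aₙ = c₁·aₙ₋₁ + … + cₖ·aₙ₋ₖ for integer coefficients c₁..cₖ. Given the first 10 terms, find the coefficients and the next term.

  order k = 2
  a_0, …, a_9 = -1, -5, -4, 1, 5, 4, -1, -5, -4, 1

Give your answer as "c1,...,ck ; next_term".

1,-1 ; 5

  a_2 = 1·-5 + -1·-1 = -4
  a_3 = 1·-4 + -1·-5 = 1
  a_4 = 1·1 + -1·-4 = 5
  a_5 = 1·5 + -1·1 = 4
  a_6 = 1·4 + -1·5 = -1
  a_7 = 1·-1 + -1·4 = -5
  a_8 = 1·-5 + -1·-1 = -4
  a_9 = 1·-4 + -1·-5 = 1
  a_10 = 1·1 + -1·-4 = 5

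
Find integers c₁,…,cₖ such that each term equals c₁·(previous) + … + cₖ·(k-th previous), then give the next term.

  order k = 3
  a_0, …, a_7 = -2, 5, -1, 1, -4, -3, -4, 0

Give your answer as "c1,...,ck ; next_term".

  a_3 = 1·-1 + 0·5 + -1·-2 = 1
  a_4 = 1·1 + 0·-1 + -1·5 = -4
  a_5 = 1·-4 + 0·1 + -1·-1 = -3
  a_6 = 1·-3 + 0·-4 + -1·1 = -4
  a_7 = 1·-4 + 0·-3 + -1·-4 = 0
  a_8 = 1·0 + 0·-4 + -1·-3 = 3

1,0,-1 ; 3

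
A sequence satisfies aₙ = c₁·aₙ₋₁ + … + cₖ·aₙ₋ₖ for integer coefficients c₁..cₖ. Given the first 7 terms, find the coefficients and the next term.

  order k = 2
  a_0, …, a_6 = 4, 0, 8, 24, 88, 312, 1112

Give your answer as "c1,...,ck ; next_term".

  a_2 = 3·0 + 2·4 = 8
  a_3 = 3·8 + 2·0 = 24
  a_4 = 3·24 + 2·8 = 88
  a_5 = 3·88 + 2·24 = 312
  a_6 = 3·312 + 2·88 = 1112
  a_7 = 3·1112 + 2·312 = 3960

3,2 ; 3960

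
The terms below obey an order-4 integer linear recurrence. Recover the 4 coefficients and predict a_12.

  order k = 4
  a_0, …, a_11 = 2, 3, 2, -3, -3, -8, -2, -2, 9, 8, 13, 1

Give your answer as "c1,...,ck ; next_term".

  a_4 = 0·-3 + 1·2 + -1·3 + -1·2 = -3
  a_5 = 0·-3 + 1·-3 + -1·2 + -1·3 = -8
  a_6 = 0·-8 + 1·-3 + -1·-3 + -1·2 = -2
  a_7 = 0·-2 + 1·-8 + -1·-3 + -1·-3 = -2
  a_8 = 0·-2 + 1·-2 + -1·-8 + -1·-3 = 9
  a_9 = 0·9 + 1·-2 + -1·-2 + -1·-8 = 8
  a_10 = 0·8 + 1·9 + -1·-2 + -1·-2 = 13
  a_11 = 0·13 + 1·8 + -1·9 + -1·-2 = 1
  a_12 = 0·1 + 1·13 + -1·8 + -1·9 = -4

0,1,-1,-1 ; -4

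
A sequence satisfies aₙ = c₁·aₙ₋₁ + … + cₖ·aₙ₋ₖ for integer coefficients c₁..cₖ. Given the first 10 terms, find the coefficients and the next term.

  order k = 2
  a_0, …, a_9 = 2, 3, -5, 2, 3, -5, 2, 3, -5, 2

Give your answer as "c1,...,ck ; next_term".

-1,-1 ; 3

  a_2 = -1·3 + -1·2 = -5
  a_3 = -1·-5 + -1·3 = 2
  a_4 = -1·2 + -1·-5 = 3
  a_5 = -1·3 + -1·2 = -5
  a_6 = -1·-5 + -1·3 = 2
  a_7 = -1·2 + -1·-5 = 3
  a_8 = -1·3 + -1·2 = -5
  a_9 = -1·-5 + -1·3 = 2
  a_10 = -1·2 + -1·-5 = 3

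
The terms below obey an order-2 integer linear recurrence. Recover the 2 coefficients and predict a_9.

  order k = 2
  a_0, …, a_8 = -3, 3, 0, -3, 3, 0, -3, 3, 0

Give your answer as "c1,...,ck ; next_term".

-1,-1 ; -3

  a_2 = -1·3 + -1·-3 = 0
  a_3 = -1·0 + -1·3 = -3
  a_4 = -1·-3 + -1·0 = 3
  a_5 = -1·3 + -1·-3 = 0
  a_6 = -1·0 + -1·3 = -3
  a_7 = -1·-3 + -1·0 = 3
  a_8 = -1·3 + -1·-3 = 0
  a_9 = -1·0 + -1·3 = -3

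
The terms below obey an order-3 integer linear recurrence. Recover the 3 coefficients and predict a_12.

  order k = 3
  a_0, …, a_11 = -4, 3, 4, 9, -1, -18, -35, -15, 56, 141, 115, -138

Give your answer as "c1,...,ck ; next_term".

  a_3 = 1·4 + -1·3 + -2·-4 = 9
  a_4 = 1·9 + -1·4 + -2·3 = -1
  a_5 = 1·-1 + -1·9 + -2·4 = -18
  a_6 = 1·-18 + -1·-1 + -2·9 = -35
  a_7 = 1·-35 + -1·-18 + -2·-1 = -15
  a_8 = 1·-15 + -1·-35 + -2·-18 = 56
  a_9 = 1·56 + -1·-15 + -2·-35 = 141
  a_10 = 1·141 + -1·56 + -2·-15 = 115
  a_11 = 1·115 + -1·141 + -2·56 = -138
  a_12 = 1·-138 + -1·115 + -2·141 = -535

1,-1,-2 ; -535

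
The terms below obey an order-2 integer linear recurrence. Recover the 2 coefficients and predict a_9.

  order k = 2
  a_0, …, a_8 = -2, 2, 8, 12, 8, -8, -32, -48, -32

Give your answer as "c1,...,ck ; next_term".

  a_2 = 2·2 + -2·-2 = 8
  a_3 = 2·8 + -2·2 = 12
  a_4 = 2·12 + -2·8 = 8
  a_5 = 2·8 + -2·12 = -8
  a_6 = 2·-8 + -2·8 = -32
  a_7 = 2·-32 + -2·-8 = -48
  a_8 = 2·-48 + -2·-32 = -32
  a_9 = 2·-32 + -2·-48 = 32

2,-2 ; 32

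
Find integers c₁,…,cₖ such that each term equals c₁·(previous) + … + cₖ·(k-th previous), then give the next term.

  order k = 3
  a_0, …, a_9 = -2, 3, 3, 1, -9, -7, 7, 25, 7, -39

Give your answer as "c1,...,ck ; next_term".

  a_3 = 0·3 + -1·3 + -2·-2 = 1
  a_4 = 0·1 + -1·3 + -2·3 = -9
  a_5 = 0·-9 + -1·1 + -2·3 = -7
  a_6 = 0·-7 + -1·-9 + -2·1 = 7
  a_7 = 0·7 + -1·-7 + -2·-9 = 25
  a_8 = 0·25 + -1·7 + -2·-7 = 7
  a_9 = 0·7 + -1·25 + -2·7 = -39
  a_10 = 0·-39 + -1·7 + -2·25 = -57

0,-1,-2 ; -57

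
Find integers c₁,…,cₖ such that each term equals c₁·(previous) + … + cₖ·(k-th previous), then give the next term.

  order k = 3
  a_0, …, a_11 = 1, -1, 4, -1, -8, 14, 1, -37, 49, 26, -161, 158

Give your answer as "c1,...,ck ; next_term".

  a_3 = -1·4 + -2·-1 + 1·1 = -1
  a_4 = -1·-1 + -2·4 + 1·-1 = -8
  a_5 = -1·-8 + -2·-1 + 1·4 = 14
  a_6 = -1·14 + -2·-8 + 1·-1 = 1
  a_7 = -1·1 + -2·14 + 1·-8 = -37
  a_8 = -1·-37 + -2·1 + 1·14 = 49
  a_9 = -1·49 + -2·-37 + 1·1 = 26
  a_10 = -1·26 + -2·49 + 1·-37 = -161
  a_11 = -1·-161 + -2·26 + 1·49 = 158
  a_12 = -1·158 + -2·-161 + 1·26 = 190

-1,-2,1 ; 190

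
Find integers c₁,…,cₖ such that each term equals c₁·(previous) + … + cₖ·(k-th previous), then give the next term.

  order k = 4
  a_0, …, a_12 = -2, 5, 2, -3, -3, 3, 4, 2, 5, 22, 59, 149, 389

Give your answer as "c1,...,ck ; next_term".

  a_4 = 2·-3 + 1·2 + 1·5 + 2·-2 = -3
  a_5 = 2·-3 + 1·-3 + 1·2 + 2·5 = 3
  a_6 = 2·3 + 1·-3 + 1·-3 + 2·2 = 4
  a_7 = 2·4 + 1·3 + 1·-3 + 2·-3 = 2
  a_8 = 2·2 + 1·4 + 1·3 + 2·-3 = 5
  a_9 = 2·5 + 1·2 + 1·4 + 2·3 = 22
  a_10 = 2·22 + 1·5 + 1·2 + 2·4 = 59
  a_11 = 2·59 + 1·22 + 1·5 + 2·2 = 149
  a_12 = 2·149 + 1·59 + 1·22 + 2·5 = 389
  a_13 = 2·389 + 1·149 + 1·59 + 2·22 = 1030

2,1,1,2 ; 1030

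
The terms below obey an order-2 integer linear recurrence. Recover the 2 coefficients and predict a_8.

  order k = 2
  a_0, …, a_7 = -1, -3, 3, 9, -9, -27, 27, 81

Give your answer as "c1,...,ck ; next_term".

0,-3 ; -81

  a_2 = 0·-3 + -3·-1 = 3
  a_3 = 0·3 + -3·-3 = 9
  a_4 = 0·9 + -3·3 = -9
  a_5 = 0·-9 + -3·9 = -27
  a_6 = 0·-27 + -3·-9 = 27
  a_7 = 0·27 + -3·-27 = 81
  a_8 = 0·81 + -3·27 = -81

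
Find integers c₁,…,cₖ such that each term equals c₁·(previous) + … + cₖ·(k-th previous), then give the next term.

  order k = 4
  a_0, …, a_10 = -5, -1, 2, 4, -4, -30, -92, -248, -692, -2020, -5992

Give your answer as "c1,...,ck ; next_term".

  a_4 = 4·4 + -4·2 + 2·-1 + 2·-5 = -4
  a_5 = 4·-4 + -4·4 + 2·2 + 2·-1 = -30
  a_6 = 4·-30 + -4·-4 + 2·4 + 2·2 = -92
  a_7 = 4·-92 + -4·-30 + 2·-4 + 2·4 = -248
  a_8 = 4·-248 + -4·-92 + 2·-30 + 2·-4 = -692
  a_9 = 4·-692 + -4·-248 + 2·-92 + 2·-30 = -2020
  a_10 = 4·-2020 + -4·-692 + 2·-248 + 2·-92 = -5992
  a_11 = 4·-5992 + -4·-2020 + 2·-692 + 2·-248 = -17768

4,-4,2,2 ; -17768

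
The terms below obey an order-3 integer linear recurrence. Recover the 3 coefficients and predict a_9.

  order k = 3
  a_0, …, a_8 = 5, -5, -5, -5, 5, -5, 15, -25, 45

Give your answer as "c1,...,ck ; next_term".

-1,1,-1 ; -85

  a_3 = -1·-5 + 1·-5 + -1·5 = -5
  a_4 = -1·-5 + 1·-5 + -1·-5 = 5
  a_5 = -1·5 + 1·-5 + -1·-5 = -5
  a_6 = -1·-5 + 1·5 + -1·-5 = 15
  a_7 = -1·15 + 1·-5 + -1·5 = -25
  a_8 = -1·-25 + 1·15 + -1·-5 = 45
  a_9 = -1·45 + 1·-25 + -1·15 = -85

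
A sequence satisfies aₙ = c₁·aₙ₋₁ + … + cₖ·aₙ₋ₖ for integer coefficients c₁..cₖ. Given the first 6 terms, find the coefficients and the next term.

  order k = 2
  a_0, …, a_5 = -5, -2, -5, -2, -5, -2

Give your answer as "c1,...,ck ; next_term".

0,1 ; -5

  a_2 = 0·-2 + 1·-5 = -5
  a_3 = 0·-5 + 1·-2 = -2
  a_4 = 0·-2 + 1·-5 = -5
  a_5 = 0·-5 + 1·-2 = -2
  a_6 = 0·-2 + 1·-5 = -5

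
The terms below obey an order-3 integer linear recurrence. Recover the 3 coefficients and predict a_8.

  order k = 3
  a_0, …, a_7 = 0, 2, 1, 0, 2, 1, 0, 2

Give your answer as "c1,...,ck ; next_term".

0,0,1 ; 1

  a_3 = 0·1 + 0·2 + 1·0 = 0
  a_4 = 0·0 + 0·1 + 1·2 = 2
  a_5 = 0·2 + 0·0 + 1·1 = 1
  a_6 = 0·1 + 0·2 + 1·0 = 0
  a_7 = 0·0 + 0·1 + 1·2 = 2
  a_8 = 0·2 + 0·0 + 1·1 = 1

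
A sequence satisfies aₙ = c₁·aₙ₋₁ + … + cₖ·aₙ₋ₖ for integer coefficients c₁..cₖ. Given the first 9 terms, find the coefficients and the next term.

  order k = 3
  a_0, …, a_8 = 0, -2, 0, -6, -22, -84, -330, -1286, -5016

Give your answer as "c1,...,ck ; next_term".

  a_3 = 3·0 + 3·-2 + 2·0 = -6
  a_4 = 3·-6 + 3·0 + 2·-2 = -22
  a_5 = 3·-22 + 3·-6 + 2·0 = -84
  a_6 = 3·-84 + 3·-22 + 2·-6 = -330
  a_7 = 3·-330 + 3·-84 + 2·-22 = -1286
  a_8 = 3·-1286 + 3·-330 + 2·-84 = -5016
  a_9 = 3·-5016 + 3·-1286 + 2·-330 = -19566

3,3,2 ; -19566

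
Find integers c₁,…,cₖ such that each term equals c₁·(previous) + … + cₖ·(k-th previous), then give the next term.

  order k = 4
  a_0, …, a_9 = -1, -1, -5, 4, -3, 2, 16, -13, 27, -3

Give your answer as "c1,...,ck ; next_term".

0,1,1,-3 ; -34

  a_4 = 0·4 + 1·-5 + 1·-1 + -3·-1 = -3
  a_5 = 0·-3 + 1·4 + 1·-5 + -3·-1 = 2
  a_6 = 0·2 + 1·-3 + 1·4 + -3·-5 = 16
  a_7 = 0·16 + 1·2 + 1·-3 + -3·4 = -13
  a_8 = 0·-13 + 1·16 + 1·2 + -3·-3 = 27
  a_9 = 0·27 + 1·-13 + 1·16 + -3·2 = -3
  a_10 = 0·-3 + 1·27 + 1·-13 + -3·16 = -34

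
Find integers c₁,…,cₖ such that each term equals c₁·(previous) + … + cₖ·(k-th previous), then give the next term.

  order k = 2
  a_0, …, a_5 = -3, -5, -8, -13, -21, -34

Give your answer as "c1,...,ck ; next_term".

  a_2 = 1·-5 + 1·-3 = -8
  a_3 = 1·-8 + 1·-5 = -13
  a_4 = 1·-13 + 1·-8 = -21
  a_5 = 1·-21 + 1·-13 = -34
  a_6 = 1·-34 + 1·-21 = -55

1,1 ; -55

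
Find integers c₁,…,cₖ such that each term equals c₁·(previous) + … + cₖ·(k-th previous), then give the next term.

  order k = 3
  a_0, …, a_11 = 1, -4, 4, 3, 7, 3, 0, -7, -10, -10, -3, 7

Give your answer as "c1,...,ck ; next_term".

1,0,-1 ; 17

  a_3 = 1·4 + 0·-4 + -1·1 = 3
  a_4 = 1·3 + 0·4 + -1·-4 = 7
  a_5 = 1·7 + 0·3 + -1·4 = 3
  a_6 = 1·3 + 0·7 + -1·3 = 0
  a_7 = 1·0 + 0·3 + -1·7 = -7
  a_8 = 1·-7 + 0·0 + -1·3 = -10
  a_9 = 1·-10 + 0·-7 + -1·0 = -10
  a_10 = 1·-10 + 0·-10 + -1·-7 = -3
  a_11 = 1·-3 + 0·-10 + -1·-10 = 7
  a_12 = 1·7 + 0·-3 + -1·-10 = 17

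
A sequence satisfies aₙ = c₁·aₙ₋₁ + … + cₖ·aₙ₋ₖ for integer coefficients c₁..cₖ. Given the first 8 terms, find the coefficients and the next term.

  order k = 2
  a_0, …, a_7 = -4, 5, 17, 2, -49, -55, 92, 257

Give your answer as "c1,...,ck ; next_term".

1,-3 ; -19

  a_2 = 1·5 + -3·-4 = 17
  a_3 = 1·17 + -3·5 = 2
  a_4 = 1·2 + -3·17 = -49
  a_5 = 1·-49 + -3·2 = -55
  a_6 = 1·-55 + -3·-49 = 92
  a_7 = 1·92 + -3·-55 = 257
  a_8 = 1·257 + -3·92 = -19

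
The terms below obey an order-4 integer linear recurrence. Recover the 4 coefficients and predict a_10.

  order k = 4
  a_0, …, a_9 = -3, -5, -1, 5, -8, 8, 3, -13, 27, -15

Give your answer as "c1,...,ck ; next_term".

0,1,2,-1 ; -2

  a_4 = 0·5 + 1·-1 + 2·-5 + -1·-3 = -8
  a_5 = 0·-8 + 1·5 + 2·-1 + -1·-5 = 8
  a_6 = 0·8 + 1·-8 + 2·5 + -1·-1 = 3
  a_7 = 0·3 + 1·8 + 2·-8 + -1·5 = -13
  a_8 = 0·-13 + 1·3 + 2·8 + -1·-8 = 27
  a_9 = 0·27 + 1·-13 + 2·3 + -1·8 = -15
  a_10 = 0·-15 + 1·27 + 2·-13 + -1·3 = -2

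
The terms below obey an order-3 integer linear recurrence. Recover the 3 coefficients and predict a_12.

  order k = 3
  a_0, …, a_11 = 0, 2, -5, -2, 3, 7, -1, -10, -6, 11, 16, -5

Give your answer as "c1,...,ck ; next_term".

  a_3 = 0·-5 + -1·2 + -1·0 = -2
  a_4 = 0·-2 + -1·-5 + -1·2 = 3
  a_5 = 0·3 + -1·-2 + -1·-5 = 7
  a_6 = 0·7 + -1·3 + -1·-2 = -1
  a_7 = 0·-1 + -1·7 + -1·3 = -10
  a_8 = 0·-10 + -1·-1 + -1·7 = -6
  a_9 = 0·-6 + -1·-10 + -1·-1 = 11
  a_10 = 0·11 + -1·-6 + -1·-10 = 16
  a_11 = 0·16 + -1·11 + -1·-6 = -5
  a_12 = 0·-5 + -1·16 + -1·11 = -27

0,-1,-1 ; -27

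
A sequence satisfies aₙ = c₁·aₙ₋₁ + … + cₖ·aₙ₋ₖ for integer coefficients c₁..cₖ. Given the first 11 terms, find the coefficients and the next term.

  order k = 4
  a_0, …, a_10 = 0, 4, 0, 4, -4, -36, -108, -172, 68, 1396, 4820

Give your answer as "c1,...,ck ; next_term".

  a_4 = 3·4 + -4·0 + -4·4 + -2·0 = -4
  a_5 = 3·-4 + -4·4 + -4·0 + -2·4 = -36
  a_6 = 3·-36 + -4·-4 + -4·4 + -2·0 = -108
  a_7 = 3·-108 + -4·-36 + -4·-4 + -2·4 = -172
  a_8 = 3·-172 + -4·-108 + -4·-36 + -2·-4 = 68
  a_9 = 3·68 + -4·-172 + -4·-108 + -2·-36 = 1396
  a_10 = 3·1396 + -4·68 + -4·-172 + -2·-108 = 4820
  a_11 = 3·4820 + -4·1396 + -4·68 + -2·-172 = 8948

3,-4,-4,-2 ; 8948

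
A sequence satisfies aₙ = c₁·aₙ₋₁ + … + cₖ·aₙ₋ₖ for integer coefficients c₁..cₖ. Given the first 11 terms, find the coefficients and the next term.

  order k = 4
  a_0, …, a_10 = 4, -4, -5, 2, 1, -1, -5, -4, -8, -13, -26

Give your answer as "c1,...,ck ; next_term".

1,1,0,1 ; -43

  a_4 = 1·2 + 1·-5 + 0·-4 + 1·4 = 1
  a_5 = 1·1 + 1·2 + 0·-5 + 1·-4 = -1
  a_6 = 1·-1 + 1·1 + 0·2 + 1·-5 = -5
  a_7 = 1·-5 + 1·-1 + 0·1 + 1·2 = -4
  a_8 = 1·-4 + 1·-5 + 0·-1 + 1·1 = -8
  a_9 = 1·-8 + 1·-4 + 0·-5 + 1·-1 = -13
  a_10 = 1·-13 + 1·-8 + 0·-4 + 1·-5 = -26
  a_11 = 1·-26 + 1·-13 + 0·-8 + 1·-4 = -43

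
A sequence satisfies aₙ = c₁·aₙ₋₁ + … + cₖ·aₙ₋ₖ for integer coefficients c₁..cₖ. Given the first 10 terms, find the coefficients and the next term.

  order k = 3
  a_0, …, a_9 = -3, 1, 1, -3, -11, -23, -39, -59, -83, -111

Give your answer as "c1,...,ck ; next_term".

  a_3 = 3·1 + -3·1 + 1·-3 = -3
  a_4 = 3·-3 + -3·1 + 1·1 = -11
  a_5 = 3·-11 + -3·-3 + 1·1 = -23
  a_6 = 3·-23 + -3·-11 + 1·-3 = -39
  a_7 = 3·-39 + -3·-23 + 1·-11 = -59
  a_8 = 3·-59 + -3·-39 + 1·-23 = -83
  a_9 = 3·-83 + -3·-59 + 1·-39 = -111
  a_10 = 3·-111 + -3·-83 + 1·-59 = -143

3,-3,1 ; -143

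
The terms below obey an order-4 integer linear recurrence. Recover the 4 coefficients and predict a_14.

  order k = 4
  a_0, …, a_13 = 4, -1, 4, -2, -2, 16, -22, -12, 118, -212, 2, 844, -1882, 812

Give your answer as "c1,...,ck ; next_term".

  a_4 = -2·-2 + -3·4 + 2·-1 + 2·4 = -2
  a_5 = -2·-2 + -3·-2 + 2·4 + 2·-1 = 16
  a_6 = -2·16 + -3·-2 + 2·-2 + 2·4 = -22
  a_7 = -2·-22 + -3·16 + 2·-2 + 2·-2 = -12
  a_8 = -2·-12 + -3·-22 + 2·16 + 2·-2 = 118
  a_9 = -2·118 + -3·-12 + 2·-22 + 2·16 = -212
  a_10 = -2·-212 + -3·118 + 2·-12 + 2·-22 = 2
  a_11 = -2·2 + -3·-212 + 2·118 + 2·-12 = 844
  a_12 = -2·844 + -3·2 + 2·-212 + 2·118 = -1882
  a_13 = -2·-1882 + -3·844 + 2·2 + 2·-212 = 812
  a_14 = -2·812 + -3·-1882 + 2·844 + 2·2 = 5714

-2,-3,2,2 ; 5714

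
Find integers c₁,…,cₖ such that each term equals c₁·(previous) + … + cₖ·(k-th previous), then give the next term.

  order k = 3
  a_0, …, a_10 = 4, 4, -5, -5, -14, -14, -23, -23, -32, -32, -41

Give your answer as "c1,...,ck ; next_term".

1,1,-1 ; -41

  a_3 = 1·-5 + 1·4 + -1·4 = -5
  a_4 = 1·-5 + 1·-5 + -1·4 = -14
  a_5 = 1·-14 + 1·-5 + -1·-5 = -14
  a_6 = 1·-14 + 1·-14 + -1·-5 = -23
  a_7 = 1·-23 + 1·-14 + -1·-14 = -23
  a_8 = 1·-23 + 1·-23 + -1·-14 = -32
  a_9 = 1·-32 + 1·-23 + -1·-23 = -32
  a_10 = 1·-32 + 1·-32 + -1·-23 = -41
  a_11 = 1·-41 + 1·-32 + -1·-32 = -41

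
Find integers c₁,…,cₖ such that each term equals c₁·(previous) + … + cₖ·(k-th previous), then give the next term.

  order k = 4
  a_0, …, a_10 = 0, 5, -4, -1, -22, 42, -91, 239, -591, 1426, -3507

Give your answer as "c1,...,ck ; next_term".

-1,2,-3,2 ; 8610

  a_4 = -1·-1 + 2·-4 + -3·5 + 2·0 = -22
  a_5 = -1·-22 + 2·-1 + -3·-4 + 2·5 = 42
  a_6 = -1·42 + 2·-22 + -3·-1 + 2·-4 = -91
  a_7 = -1·-91 + 2·42 + -3·-22 + 2·-1 = 239
  a_8 = -1·239 + 2·-91 + -3·42 + 2·-22 = -591
  a_9 = -1·-591 + 2·239 + -3·-91 + 2·42 = 1426
  a_10 = -1·1426 + 2·-591 + -3·239 + 2·-91 = -3507
  a_11 = -1·-3507 + 2·1426 + -3·-591 + 2·239 = 8610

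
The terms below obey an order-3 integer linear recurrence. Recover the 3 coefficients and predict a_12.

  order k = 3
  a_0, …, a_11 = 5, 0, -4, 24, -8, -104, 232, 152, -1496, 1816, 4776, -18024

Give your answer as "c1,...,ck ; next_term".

  a_3 = -1·-4 + -4·0 + 4·5 = 24
  a_4 = -1·24 + -4·-4 + 4·0 = -8
  a_5 = -1·-8 + -4·24 + 4·-4 = -104
  a_6 = -1·-104 + -4·-8 + 4·24 = 232
  a_7 = -1·232 + -4·-104 + 4·-8 = 152
  a_8 = -1·152 + -4·232 + 4·-104 = -1496
  a_9 = -1·-1496 + -4·152 + 4·232 = 1816
  a_10 = -1·1816 + -4·-1496 + 4·152 = 4776
  a_11 = -1·4776 + -4·1816 + 4·-1496 = -18024
  a_12 = -1·-18024 + -4·4776 + 4·1816 = 6184

-1,-4,4 ; 6184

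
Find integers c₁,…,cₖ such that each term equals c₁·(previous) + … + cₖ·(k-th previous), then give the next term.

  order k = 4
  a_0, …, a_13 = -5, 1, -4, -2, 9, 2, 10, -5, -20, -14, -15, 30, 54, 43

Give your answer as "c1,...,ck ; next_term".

  a_4 = 0·-2 + 0·-4 + -1·1 + -2·-5 = 9
  a_5 = 0·9 + 0·-2 + -1·-4 + -2·1 = 2
  a_6 = 0·2 + 0·9 + -1·-2 + -2·-4 = 10
  a_7 = 0·10 + 0·2 + -1·9 + -2·-2 = -5
  a_8 = 0·-5 + 0·10 + -1·2 + -2·9 = -20
  a_9 = 0·-20 + 0·-5 + -1·10 + -2·2 = -14
  a_10 = 0·-14 + 0·-20 + -1·-5 + -2·10 = -15
  a_11 = 0·-15 + 0·-14 + -1·-20 + -2·-5 = 30
  a_12 = 0·30 + 0·-15 + -1·-14 + -2·-20 = 54
  a_13 = 0·54 + 0·30 + -1·-15 + -2·-14 = 43
  a_14 = 0·43 + 0·54 + -1·30 + -2·-15 = 0

0,0,-1,-2 ; 0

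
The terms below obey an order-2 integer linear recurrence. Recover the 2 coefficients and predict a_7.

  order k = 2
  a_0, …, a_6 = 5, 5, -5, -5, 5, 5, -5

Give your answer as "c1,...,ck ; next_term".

0,-1 ; -5

  a_2 = 0·5 + -1·5 = -5
  a_3 = 0·-5 + -1·5 = -5
  a_4 = 0·-5 + -1·-5 = 5
  a_5 = 0·5 + -1·-5 = 5
  a_6 = 0·5 + -1·5 = -5
  a_7 = 0·-5 + -1·5 = -5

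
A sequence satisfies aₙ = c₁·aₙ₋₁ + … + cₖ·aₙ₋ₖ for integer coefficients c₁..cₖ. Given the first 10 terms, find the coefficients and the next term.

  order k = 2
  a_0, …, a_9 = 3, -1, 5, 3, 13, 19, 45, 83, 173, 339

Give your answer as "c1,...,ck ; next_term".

1,2 ; 685

  a_2 = 1·-1 + 2·3 = 5
  a_3 = 1·5 + 2·-1 = 3
  a_4 = 1·3 + 2·5 = 13
  a_5 = 1·13 + 2·3 = 19
  a_6 = 1·19 + 2·13 = 45
  a_7 = 1·45 + 2·19 = 83
  a_8 = 1·83 + 2·45 = 173
  a_9 = 1·173 + 2·83 = 339
  a_10 = 1·339 + 2·173 = 685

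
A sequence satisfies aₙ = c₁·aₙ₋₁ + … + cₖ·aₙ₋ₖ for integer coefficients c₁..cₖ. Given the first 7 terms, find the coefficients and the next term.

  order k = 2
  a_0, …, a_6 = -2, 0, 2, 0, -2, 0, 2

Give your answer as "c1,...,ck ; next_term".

  a_2 = 0·0 + -1·-2 = 2
  a_3 = 0·2 + -1·0 = 0
  a_4 = 0·0 + -1·2 = -2
  a_5 = 0·-2 + -1·0 = 0
  a_6 = 0·0 + -1·-2 = 2
  a_7 = 0·2 + -1·0 = 0

0,-1 ; 0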